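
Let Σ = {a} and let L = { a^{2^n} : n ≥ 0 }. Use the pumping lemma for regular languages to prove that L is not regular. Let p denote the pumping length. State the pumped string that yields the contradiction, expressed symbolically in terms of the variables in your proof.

Suppose for contradiction that L is regular, and let p be the pumping length.
Take w = a^{2^p} ∈ L with |w| = 2^p ≥ p.
By the pumping lemma, w = xyz with |xy| ≤ p and |y| > 0.
Then y = a^k for some k with 1 ≤ k ≤ p.
Pump with i = 2: xy^2z = a^{2^p+k}. Since 1 ≤ k ≤ p < 2^p, we have 2^p < 2^p+k < 2^{p+1}, so 2^p+k is not a power of 2. So xy^2z ∉ L.
This contradicts the pumping lemma, so L is not regular.

a^{2^p+k}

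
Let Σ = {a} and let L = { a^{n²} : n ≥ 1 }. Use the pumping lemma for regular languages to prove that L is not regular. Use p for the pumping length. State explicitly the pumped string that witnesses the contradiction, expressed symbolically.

Suppose for contradiction that L is regular, and let p be the pumping length.
Take w = a^{p²} ∈ L with |w| = p² ≥ p.
By the pumping lemma, w = xyz with |xy| ≤ p and y is nonempty.
Then y = a^k for some k with 1 ≤ k ≤ p.
Pump with i = 2: xy^2z = a^{p²+k}. Since 1 ≤ k ≤ p, p² < p²+k ≤ p²+p < (p+1)², so p²+k lies strictly between consecutive squares and is not a perfect square. So xy^2z ∉ L.
Contradiction. Therefore L is not regular.

a^{p²+k}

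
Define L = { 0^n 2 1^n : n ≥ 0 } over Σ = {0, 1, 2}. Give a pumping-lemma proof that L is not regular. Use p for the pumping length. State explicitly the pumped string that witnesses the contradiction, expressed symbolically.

0^{p+k} 2 1^p

Assume L is regular. Let p be the pumping length given by the pumping lemma.
Take w = 0^p 2 1^p ∈ L with |w| = 2p+1 ≥ p.
Write w = xyz as guaranteed by the lemma, with |xy| ≤ p and y is nonempty.
Since the first p symbols of w are all 0's and |xy| ≤ p, y lies entirely in the leading 0-block: y = 0^k for some k with 1 ≤ k ≤ p.
Pump with i = 2: xy^2z = 0^{p+k} 2 1^p, which would require p+k = p. But k ≥ 1, so xy^2z ∉ L.
This contradicts the pumping lemma, so L is not regular.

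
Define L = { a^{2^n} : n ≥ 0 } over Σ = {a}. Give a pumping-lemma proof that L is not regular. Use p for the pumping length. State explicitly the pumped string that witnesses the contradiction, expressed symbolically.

Suppose for contradiction that L is regular, and let p be the pumping length.
Take w = a^{2^p} ∈ L with |w| = 2^p ≥ p.
By the pumping lemma, w = xyz with |xy| ≤ p and y is nonempty.
Then y = a^k for some k with 1 ≤ k ≤ p.
Pump with i = 2: xy^2z = a^{2^p+k}. Since 1 ≤ k ≤ p < 2^p, we have 2^p < 2^p+k < 2^{p+1}, so 2^p+k is not a power of 2. So xy^2z ∉ L.
Contradiction. Therefore L is not regular.

a^{2^p+k}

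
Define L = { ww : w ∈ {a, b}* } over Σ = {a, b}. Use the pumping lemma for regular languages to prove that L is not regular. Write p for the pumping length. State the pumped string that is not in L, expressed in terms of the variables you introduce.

Suppose for contradiction that L is regular, and let p be the pumping length.
Take w = a^p b^p a^p b^p = uu where u = a^pb^p; then w ∈ L and |w| = 4p ≥ p.
By the pumping lemma, w = xyz with |xy| ≤ p and |y| > 0.
The first p characters of w are a's, so xy (and hence y) consists only of a's. Write y = a^k, 1 ≤ k ≤ p.
Pump with i = 2: xy^2z = a^{p+k} b^p a^p b^p, of length 4p+k. Suppose this equals vv. The string starts with a and ends with b, so v does too; thus the boundary between the two copies of v is a b→a transition. There is exactly one such transition, at position 2p+k, so |v| = 2p+k and |vv| = 4p+2k ≠ 4p+k since k ≥ 1. So xy^2z ∉ L.
This is a contradiction; hence L is not regular.

a^{p+k} b^p a^p b^p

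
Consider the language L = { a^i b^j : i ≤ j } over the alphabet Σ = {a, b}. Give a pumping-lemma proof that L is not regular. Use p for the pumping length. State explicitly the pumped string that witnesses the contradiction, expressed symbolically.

a^{p+k} b^p

Suppose for contradiction that L is regular, and let p be the pumping length.
Choose w = a^p b^p ∈ L, with |w| = 2p ≥ p.
Write w = xyz as guaranteed by the lemma, with |xy| ≤ p and |y| ≥ 1.
The first p characters of w are a's, so xy (and hence y) consists only of a's. Write y = a^k, 1 ≤ k ≤ p.
Consider xy^2z = a^{p+k} b^p. Since k ≥ 1, the a-count p+k exceeds the b-count p, so i ≤ j fails; thus xy^2z ∉ L.
Contradiction. Therefore L is not regular.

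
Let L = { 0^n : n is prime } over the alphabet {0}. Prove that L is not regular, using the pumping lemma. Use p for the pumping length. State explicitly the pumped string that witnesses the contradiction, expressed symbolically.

0^{q(1+k)}

Assume L is regular; let p be its pumping constant.
Let q be a prime with q ≥ p+2 (infinitely many primes exist), and take w = 0^q ∈ L with |w| = q ≥ p.
Write w = xyz as guaranteed by the lemma, with |xy| ≤ p and y is nonempty.
Then y = 0^k for some k with 1 ≤ k ≤ p.
Since 1 ≤ k ≤ p, |xz| = q-k. Pump with i = q+1: |xy^{q+1}z| = (q-k)+(q+1)k = q+qk = q(1+k), which is composite (both factors ≥ 2). So xy^{q+1}z = 0^{q(1+k)} ∉ L.
This is a contradiction; hence L is not regular.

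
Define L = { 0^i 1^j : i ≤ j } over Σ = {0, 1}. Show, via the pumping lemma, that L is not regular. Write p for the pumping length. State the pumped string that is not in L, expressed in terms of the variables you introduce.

0^{p+k} 1^p

Assume L is regular. Let p be the pumping length given by the pumping lemma.
Choose w = 0^p 1^p ∈ L, with |w| = 2p ≥ p.
Write w = xyz as guaranteed by the lemma, with |xy| ≤ p and y is nonempty.
Since the first p symbols of w are all 0's and |xy| ≤ p, y lies entirely in the leading 0-block: y = 0^k for some k with 1 ≤ k ≤ p.
Consider xy^2z = 0^{p+k} 1^p. Since k ≥ 1, the 0-count p+k exceeds the 1-count p, so i ≤ j fails; thus xy^2z ∉ L.
This is a contradiction; hence L is not regular.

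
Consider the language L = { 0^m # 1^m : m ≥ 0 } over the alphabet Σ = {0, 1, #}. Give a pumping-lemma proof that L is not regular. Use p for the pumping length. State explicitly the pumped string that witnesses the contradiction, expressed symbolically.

Assume L is regular; let p be its pumping constant.
Take w = 0^p # 1^p ∈ L with |w| = 2p+1 ≥ p.
By the pumping lemma, w = xyz with |xy| ≤ p and |y| > 0.
Since the first p symbols of w are all 0's and |xy| ≤ p, y lies entirely in the leading 0-block: y = 0^k for some k with 1 ≤ k ≤ p.
Pump with i = 2: xy^2z = 0^{p+k} # 1^p, which would require p+k = p. But k ≥ 1, so xy^2z ∉ L.
Contradiction. Therefore L is not regular.

0^{p+k} # 1^p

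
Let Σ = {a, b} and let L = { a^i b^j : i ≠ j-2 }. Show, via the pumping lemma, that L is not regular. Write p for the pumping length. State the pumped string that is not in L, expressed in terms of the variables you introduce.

Assume L is regular. Let p be the pumping length given by the pumping lemma.
Choose w = a^p b^{p+p!+2}. Since p ≠ (p+p!+2)-2 = p+p!, w ∈ L; and |w| ≥ p.
The pumping lemma gives a decomposition w = xyz where |xy| ≤ p and |y| > 0.
Because |xy| ≤ p and w begins with p copies of a, we have y = a^k with 1 ≤ k ≤ p.
Since 1 ≤ k ≤ p, k divides p!; set t = 1 + p!/k. Then xy^t z has p + (p!/k)·k = p + p! copies of a. Now the a-count is p+p! and (b-count)-2 = (p+p!+2)-2 = p+p!, so i ≠ j-2 fails. So xy^t z = a^{p+p!} b^{p+p!+2} ∉ L.
Contradiction. Therefore L is not regular.

a^{p+p!} b^{p+p!+2}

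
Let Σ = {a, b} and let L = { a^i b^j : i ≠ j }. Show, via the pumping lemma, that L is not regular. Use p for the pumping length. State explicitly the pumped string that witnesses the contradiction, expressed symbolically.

a^{p+p!} b^{p+p!}

Assume L is regular; let p be its pumping constant.
Choose w = a^p b^{p+p!}. Since p ≠ p+p!, w ∈ L; and |w| ≥ p.
By the pumping lemma, w = xyz with |xy| ≤ p and y is nonempty.
Since the first p symbols of w are all a's and |xy| ≤ p, y lies entirely in the leading a-block: y = a^k for some k with 1 ≤ k ≤ p.
Since 1 ≤ k ≤ p, k divides p!; set t = 1 + p!/k. Then xy^t z has p + (p!/k)·k = p + p! copies of a. Now the a-count equals the b-count, so i ≠ j fails. So xy^t z = a^{p+p!} b^{p+p!} ∉ L.
This contradicts the pumping lemma, so L is not regular.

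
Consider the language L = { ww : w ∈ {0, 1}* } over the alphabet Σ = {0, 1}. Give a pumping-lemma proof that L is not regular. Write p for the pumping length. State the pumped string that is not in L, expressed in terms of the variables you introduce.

Suppose for contradiction that L is regular, and let p be the pumping length.
Take w = 0^p 1^p 0^p 1^p = uu where u = 0^p1^p; then w ∈ L and |w| = 4p ≥ p.
The pumping lemma gives a decomposition w = xyz where |xy| ≤ p and y is nonempty.
Since the first p symbols of w are all 0's and |xy| ≤ p, y lies entirely in the leading 0-block: y = 0^k for some k with 1 ≤ k ≤ p.
Pump with i = 2: xy^2z = 0^{p+k} 1^p 0^p 1^p, of length 4p+k. Suppose this equals vv. The string starts with 0 and ends with 1, so v does too; thus the boundary between the two copies of v is a 1→0 transition. There is exactly one such transition, at position 2p+k, so |v| = 2p+k and |vv| = 4p+2k ≠ 4p+k since k ≥ 1. So xy^2z ∉ L.
This is a contradiction; hence L is not regular.

0^{p+k} 1^p 0^p 1^p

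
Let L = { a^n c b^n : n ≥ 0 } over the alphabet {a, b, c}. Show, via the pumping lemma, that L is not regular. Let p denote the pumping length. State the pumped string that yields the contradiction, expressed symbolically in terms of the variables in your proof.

a^{p+k} c b^p

Assume L is regular; let p be its pumping constant.
Take w = a^p c b^p ∈ L with |w| = 2p+1 ≥ p.
By the pumping lemma, w = xyz with |xy| ≤ p and y is nonempty.
Because |xy| ≤ p and w begins with p copies of a, we have y = a^k with 1 ≤ k ≤ p.
Pump with i = 2: xy^2z = a^{p+k} c b^p, which would require p+k = p. But k ≥ 1, so xy^2z ∉ L.
This contradicts the pumping lemma, so L is not regular.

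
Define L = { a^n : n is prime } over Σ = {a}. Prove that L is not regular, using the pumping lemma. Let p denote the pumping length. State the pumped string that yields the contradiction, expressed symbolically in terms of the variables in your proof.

Assume L is regular; let p be its pumping constant.
Let q be a prime with q ≥ p+2 (infinitely many primes exist), and take w = a^q ∈ L with |w| = q ≥ p.
By the pumping lemma, w = xyz with |xy| ≤ p and |y| ≥ 1.
Then y = a^k for some k with 1 ≤ k ≤ p.
Since 1 ≤ k ≤ p, |xz| = q-k. Pump with i = q+1: |xy^{q+1}z| = (q-k)+(q+1)k = q+qk = q(1+k), which is composite (both factors ≥ 2). So xy^{q+1}z = a^{q(1+k)} ∉ L.
This contradicts the pumping lemma, so L is not regular.

a^{q(1+k)}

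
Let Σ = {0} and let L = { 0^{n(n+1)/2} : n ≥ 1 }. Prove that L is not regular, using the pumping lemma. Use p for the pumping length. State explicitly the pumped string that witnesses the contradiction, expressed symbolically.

0^{p(p+1)/2+k}

Toward a contradiction, assume L is regular with pumping length p.
Take w = 0^{p(p+1)/2} ∈ L with |w| = p(p+1)/2 ≥ p.
The pumping lemma gives a decomposition w = xyz where |xy| ≤ p and |y| > 0.
Then y = 0^k for some k with 1 ≤ k ≤ p.
Pump with i = 2: xy^2z = 0^{p(p+1)/2+k}. Since 1 ≤ k ≤ p, p(p+1)/2 < p(p+1)/2+k ≤ p(p+1)/2+p < (p+1)(p+2)/2, so p(p+1)/2+k is strictly between consecutive triangular numbers. So xy^2z ∉ L.
This contradicts the pumping lemma, so L is not regular.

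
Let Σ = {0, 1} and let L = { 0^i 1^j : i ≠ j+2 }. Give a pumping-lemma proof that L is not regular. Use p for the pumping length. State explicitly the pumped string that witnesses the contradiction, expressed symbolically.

Assume L is regular. Let p be the pumping length given by the pumping lemma.
Choose w = 0^p 1^{p+p!-2}. Since p ≠ (p+p!-2)+2 = p+p!, w ∈ L; and |w| ≥ p.
The pumping lemma gives a decomposition w = xyz where |xy| ≤ p and y is nonempty.
The first p characters of w are 0's, so xy (and hence y) consists only of 0's. Write y = 0^k, 1 ≤ k ≤ p.
Since 1 ≤ k ≤ p, k divides p!; set t = 1 + p!/k. Then xy^t z has p + (p!/k)·k = p + p! copies of 0. Now the 0-count is p+p! and (1-count)+2 = (p+p!-2)+2 = p+p!, so i ≠ j+2 fails. So xy^t z = 0^{p+p!} 1^{p+p!-2} ∉ L.
Contradiction. Therefore L is not regular.

0^{p+p!} 1^{p+p!-2}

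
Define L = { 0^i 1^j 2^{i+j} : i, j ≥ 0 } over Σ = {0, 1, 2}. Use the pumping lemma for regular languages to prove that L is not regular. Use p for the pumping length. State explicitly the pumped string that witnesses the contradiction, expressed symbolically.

0^{p+k} 1^p 2^{2p}

Assume L is regular; let p be its pumping constant.
Take w = 0^p 1^p 2^{2p} ∈ L (with i=j=p, i+j=2p), |w| = 4p ≥ p.
By the pumping lemma, w = xyz with |xy| ≤ p and y is nonempty.
Because |xy| ≤ p and w begins with p copies of 0, we have y = 0^k with 1 ≤ k ≤ p.
Consider xy^2z = 0^{p+k} 1^p 2^{2p}. Now the 0- and 1-counts sum to 2p+k, but the 2-count is 2p ≠ 2p+k. So xy^2z ∉ L.
This is a contradiction; hence L is not regular.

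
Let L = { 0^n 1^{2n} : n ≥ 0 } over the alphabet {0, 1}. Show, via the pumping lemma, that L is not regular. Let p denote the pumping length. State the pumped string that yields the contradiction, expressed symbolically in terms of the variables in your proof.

0^{p+k} 1^{2p}

Assume L is regular. Let p be the pumping length given by the pumping lemma.
Let w = 0^p 1^{2p} ∈ L; note |w| = 3p ≥ p.
By the pumping lemma, w = xyz with |xy| ≤ p and |y| ≥ 1.
The first p characters of w are 0's, so xy (and hence y) consists only of 0's. Write y = 0^k, 1 ≤ k ≤ p.
Pump with i = 2: xy^2z = 0^{p+k} 1^{2p}. For this to lie in L we would need 2p = 2(p+k), which forces k = 0. But k ≥ 1, so xy^2z ∉ L.
This is a contradiction; hence L is not regular.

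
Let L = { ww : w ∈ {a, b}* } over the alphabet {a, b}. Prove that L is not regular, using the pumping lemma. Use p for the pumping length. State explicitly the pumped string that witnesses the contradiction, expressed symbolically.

a^{p+k} b^p a^p b^p

Suppose for contradiction that L is regular, and let p be the pumping length.
Take w = a^p b^p a^p b^p = uu where u = a^pb^p; then w ∈ L and |w| = 4p ≥ p.
The pumping lemma gives a decomposition w = xyz where |xy| ≤ p and y is nonempty.
Because |xy| ≤ p and w begins with p copies of a, we have y = a^k with 1 ≤ k ≤ p.
Pump with i = 2: xy^2z = a^{p+k} b^p a^p b^p, of length 4p+k. Suppose this equals vv. The string starts with a and ends with b, so v does too; thus the boundary between the two copies of v is a b→a transition. There is exactly one such transition, at position 2p+k, so |v| = 2p+k and |vv| = 4p+2k ≠ 4p+k since k ≥ 1. So xy^2z ∉ L.
This is a contradiction; hence L is not regular.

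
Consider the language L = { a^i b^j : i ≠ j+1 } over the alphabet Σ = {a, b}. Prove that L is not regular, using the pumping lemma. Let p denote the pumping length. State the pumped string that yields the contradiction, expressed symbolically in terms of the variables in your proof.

Suppose for contradiction that L is regular, and let p be the pumping length.
Choose w = a^p b^{p+p!-1}. Since p ≠ (p+p!-1)+1 = p+p!, w ∈ L; and |w| ≥ p.
The pumping lemma gives a decomposition w = xyz where |xy| ≤ p and y is nonempty.
Because |xy| ≤ p and w begins with p copies of a, we have y = a^k with 1 ≤ k ≤ p.
Since 1 ≤ k ≤ p, k divides p!; set t = 1 + p!/k. Then xy^t z has p + (p!/k)·k = p + p! copies of a. Now the a-count is p+p! and (b-count)+1 = (p+p!-1)+1 = p+p!, so i ≠ j+1 fails. So xy^t z = a^{p+p!} b^{p+p!-1} ∉ L.
Contradiction. Therefore L is not regular.

a^{p+p!} b^{p+p!-1}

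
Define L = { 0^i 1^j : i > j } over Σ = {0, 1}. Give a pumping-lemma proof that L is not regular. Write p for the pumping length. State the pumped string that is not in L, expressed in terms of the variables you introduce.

Assume L is regular; let p be its pumping constant.
Choose w = 0^{p+1} 1^p ∈ L, with |w| = 2p+1 ≥ p.
The pumping lemma gives a decomposition w = xyz where |xy| ≤ p and |y| > 0.
Because |xy| ≤ p and w begins with p copies of 0, we have y = 0^k with 1 ≤ k ≤ p.
Consider xy^0z = xz = 0^{p+1-k} 1^p. Since k ≥ 1, the 0-count p+1-k is at most p, so i > j fails; thus xz ∉ L.
Contradiction. Therefore L is not regular.

0^{p+1-k} 1^p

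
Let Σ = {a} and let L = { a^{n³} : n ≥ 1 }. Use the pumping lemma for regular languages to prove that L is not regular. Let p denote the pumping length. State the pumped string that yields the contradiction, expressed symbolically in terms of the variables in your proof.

Suppose for contradiction that L is regular, and let p be the pumping length.
Take w = a^{p³} ∈ L with |w| = p³ ≥ p.
Write w = xyz as guaranteed by the lemma, with |xy| ≤ p and |y| ≥ 1.
Then y = a^k for some k with 1 ≤ k ≤ p.
Pump with i = 2: xy^2z = a^{p³+k}. Since 1 ≤ k ≤ p, p³ < p³+k ≤ p³+p < p³+3p²+3p+1 = (p+1)³, so p³+k is not a perfect cube. So xy^2z ∉ L.
This contradicts the pumping lemma, so L is not regular.

a^{p³+k}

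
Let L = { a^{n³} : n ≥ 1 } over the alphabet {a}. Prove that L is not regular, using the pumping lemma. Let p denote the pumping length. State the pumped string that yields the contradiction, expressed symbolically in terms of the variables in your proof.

Suppose for contradiction that L is regular, and let p be the pumping length.
Take w = a^{p³} ∈ L with |w| = p³ ≥ p.
The pumping lemma gives a decomposition w = xyz where |xy| ≤ p and y is nonempty.
Then y = a^k for some k with 1 ≤ k ≤ p.
Pump with i = 2: xy^2z = a^{p³+k}. Since 1 ≤ k ≤ p, p³ < p³+k ≤ p³+p < p³+3p²+3p+1 = (p+1)³, so p³+k is not a perfect cube. So xy^2z ∉ L.
Contradiction. Therefore L is not regular.

a^{p³+k}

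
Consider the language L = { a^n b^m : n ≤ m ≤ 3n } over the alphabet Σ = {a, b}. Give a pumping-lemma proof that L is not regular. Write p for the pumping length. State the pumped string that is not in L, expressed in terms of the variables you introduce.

Toward a contradiction, assume L is regular with pumping length p.
Take w = a^p b^p ∈ L (since p ≤ p ≤ 3p), with |w| = 2p ≥ p.
By the pumping lemma, w = xyz with |xy| ≤ p and y is nonempty.
The first p characters of w are a's, so xy (and hence y) consists only of a's. Write y = a^k, 1 ≤ k ≤ p.
Pump with i = 2: xy^2z = a^{p+k} b^p. Now n = p+k > p = m, so the condition n ≤ m fails. Thus xy^2z ∉ L.
This contradicts the pumping lemma, so L is not regular.

a^{p+k} b^p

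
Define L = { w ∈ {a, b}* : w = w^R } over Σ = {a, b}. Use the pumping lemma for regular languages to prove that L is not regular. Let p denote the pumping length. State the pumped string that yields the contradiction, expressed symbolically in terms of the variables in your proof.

a^{p+k} b a^p

Assume L is regular; let p be its pumping constant.
Take w = a^p b a^p, a palindrome of length 2p+1 ≥ p.
Write w = xyz as guaranteed by the lemma, with |xy| ≤ p and y is nonempty.
Because |xy| ≤ p and w begins with p copies of a, we have y = a^k with 1 ≤ k ≤ p.
Pump with i = 2: xy^2z = a^{p+k} b a^p. Its reverse is a^p b a^{p+k}, which differs from xy^2z since k ≥ 1. So xy^2z is not a palindrome and xy^2z ∉ L.
Contradiction. Therefore L is not regular.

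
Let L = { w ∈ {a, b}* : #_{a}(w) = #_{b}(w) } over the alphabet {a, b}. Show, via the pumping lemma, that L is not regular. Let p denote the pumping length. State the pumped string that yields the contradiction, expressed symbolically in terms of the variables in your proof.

a^{p+k} b^p

Assume L is regular; let p be its pumping constant.
Choose w = a^p b^p ∈ L with |w| = 2p ≥ p.
Write w = xyz as guaranteed by the lemma, with |xy| ≤ p and y is nonempty.
The first p characters of w are a's, so xy (and hence y) consists only of a's. Write y = a^k, 1 ≤ k ≤ p.
Pump with i = 2: xy^2z = a^{p+k} b^p has p+k occurrences of a but only p of b. Since k ≥ 1 the counts differ, so xy^2z ∉ L.
This contradicts the pumping lemma, so L is not regular.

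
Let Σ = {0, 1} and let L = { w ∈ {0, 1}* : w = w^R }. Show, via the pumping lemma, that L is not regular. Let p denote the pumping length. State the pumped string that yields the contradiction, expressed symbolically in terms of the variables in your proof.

Assume L is regular. Let p be the pumping length given by the pumping lemma.
Take w = 0^p 1 0^p, a palindrome of length 2p+1 ≥ p.
The pumping lemma gives a decomposition w = xyz where |xy| ≤ p and |y| ≥ 1.
Since the first p symbols of w are all 0's and |xy| ≤ p, y lies entirely in the leading 0-block: y = 0^k for some k with 1 ≤ k ≤ p.
Pump with i = 2: xy^2z = 0^{p+k} 1 0^p. Its reverse is 0^p 1 0^{p+k}, which differs from xy^2z since k ≥ 1. So xy^2z is not a palindrome and xy^2z ∉ L.
Contradiction. Therefore L is not regular.

0^{p+k} 1 0^p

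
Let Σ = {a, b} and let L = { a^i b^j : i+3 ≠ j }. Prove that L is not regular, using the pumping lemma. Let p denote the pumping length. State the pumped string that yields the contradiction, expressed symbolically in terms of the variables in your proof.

a^{p+p!} b^{p+p!+3}

Toward a contradiction, assume L is regular with pumping length p.
Choose w = a^p b^{p+p!+3}. Since p ≠ (p+p!+3)-3 = p+p!, w ∈ L; and |w| ≥ p.
Write w = xyz as guaranteed by the lemma, with |xy| ≤ p and |y| > 0.
Because |xy| ≤ p and w begins with p copies of a, we have y = a^k with 1 ≤ k ≤ p.
Since 1 ≤ k ≤ p, k divides p!; set t = 1 + p!/k. Then xy^t z has p + (p!/k)·k = p + p! copies of a. Now the a-count is p+p! and (b-count)-3 = (p+p!+3)-3 = p+p!, so i+3 ≠ j fails. So xy^t z = a^{p+p!} b^{p+p!+3} ∉ L.
This contradicts the pumping lemma, so L is not regular.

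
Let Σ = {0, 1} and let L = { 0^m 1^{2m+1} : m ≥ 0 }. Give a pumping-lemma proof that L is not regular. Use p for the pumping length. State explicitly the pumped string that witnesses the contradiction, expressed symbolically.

0^{p+k} 1^{2p+1}

Suppose for contradiction that L is regular, and let p be the pumping length.
Choose w = 0^p 1^{2p+1}, which is in L with |w| = 3p+1 ≥ p.
By the pumping lemma, w = xyz with |xy| ≤ p and |y| ≥ 1.
Since the first p symbols of w are all 0's and |xy| ≤ p, y lies entirely in the leading 0-block: y = 0^k for some k with 1 ≤ k ≤ p.
Pump with i = 2: xy^2z = 0^{p+k} 1^{2p+1}. For this to lie in L we would need 2p+1 = 2(p+k)+1, which forces k = 0. But k ≥ 1, so xy^2z ∉ L.
This contradicts the pumping lemma, so L is not regular.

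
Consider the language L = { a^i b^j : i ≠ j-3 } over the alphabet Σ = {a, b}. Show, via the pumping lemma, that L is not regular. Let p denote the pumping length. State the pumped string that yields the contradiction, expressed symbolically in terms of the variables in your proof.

a^{p+p!} b^{p+p!+3}

Assume L is regular. Let p be the pumping length given by the pumping lemma.
Choose w = a^p b^{p+p!+3}. Since p ≠ (p+p!+3)-3 = p+p!, w ∈ L; and |w| ≥ p.
Write w = xyz as guaranteed by the lemma, with |xy| ≤ p and |y| > 0.
Because |xy| ≤ p and w begins with p copies of a, we have y = a^k with 1 ≤ k ≤ p.
Since 1 ≤ k ≤ p, k divides p!; set t = 1 + p!/k. Then xy^t z has p + (p!/k)·k = p + p! copies of a. Now the a-count is p+p! and (b-count)-3 = (p+p!+3)-3 = p+p!, so i ≠ j-3 fails. So xy^t z = a^{p+p!} b^{p+p!+3} ∉ L.
Contradiction. Therefore L is not regular.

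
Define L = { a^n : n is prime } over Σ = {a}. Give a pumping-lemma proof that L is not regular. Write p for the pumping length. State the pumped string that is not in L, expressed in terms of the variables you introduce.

Assume L is regular. Let p be the pumping length given by the pumping lemma.
Let q be a prime with q ≥ p+2 (infinitely many primes exist), and take w = a^q ∈ L with |w| = q ≥ p.
The pumping lemma gives a decomposition w = xyz where |xy| ≤ p and y is nonempty.
Then y = a^k for some k with 1 ≤ k ≤ p.
Since 1 ≤ k ≤ p, |xz| = q-k. Pump with i = q+1: |xy^{q+1}z| = (q-k)+(q+1)k = q+qk = q(1+k), which is composite (both factors ≥ 2). So xy^{q+1}z = a^{q(1+k)} ∉ L.
This contradicts the pumping lemma, so L is not regular.

a^{q(1+k)}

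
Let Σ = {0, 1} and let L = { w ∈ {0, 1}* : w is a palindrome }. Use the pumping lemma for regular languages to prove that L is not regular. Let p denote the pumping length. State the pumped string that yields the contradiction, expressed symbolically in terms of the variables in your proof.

Toward a contradiction, assume L is regular with pumping length p.
Take w = 0^p 1 0^p, a palindrome of length 2p+1 ≥ p.
The pumping lemma gives a decomposition w = xyz where |xy| ≤ p and |y| ≥ 1.
Because |xy| ≤ p and w begins with p copies of 0, we have y = 0^k with 1 ≤ k ≤ p.
Pump with i = 2: xy^2z = 0^{p+k} 1 0^p. Its reverse is 0^p 1 0^{p+k}, which differs from xy^2z since k ≥ 1. So xy^2z is not a palindrome and xy^2z ∉ L.
This is a contradiction; hence L is not regular.

0^{p+k} 1 0^p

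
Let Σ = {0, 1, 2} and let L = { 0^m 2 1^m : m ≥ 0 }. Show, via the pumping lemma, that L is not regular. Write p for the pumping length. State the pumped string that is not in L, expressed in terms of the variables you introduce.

0^{p+k} 2 1^p

Assume L is regular. Let p be the pumping length given by the pumping lemma.
Take w = 0^p 2 1^p ∈ L with |w| = 2p+1 ≥ p.
The pumping lemma gives a decomposition w = xyz where |xy| ≤ p and |y| ≥ 1.
Because |xy| ≤ p and w begins with p copies of 0, we have y = 0^k with 1 ≤ k ≤ p.
Pump with i = 2: xy^2z = 0^{p+k} 2 1^p, which would require p+k = p. But k ≥ 1, so xy^2z ∉ L.
This is a contradiction; hence L is not regular.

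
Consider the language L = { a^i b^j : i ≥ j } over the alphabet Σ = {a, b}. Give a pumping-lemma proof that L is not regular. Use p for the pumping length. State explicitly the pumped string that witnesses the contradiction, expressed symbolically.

a^{p-k} b^p

Toward a contradiction, assume L is regular with pumping length p.
Choose w = a^p b^p ∈ L, with |w| = 2p ≥ p.
By the pumping lemma, w = xyz with |xy| ≤ p and |y| > 0.
Since the first p symbols of w are all a's and |xy| ≤ p, y lies entirely in the leading a-block: y = a^k for some k with 1 ≤ k ≤ p.
Consider xy^0z = xz = a^{p-k} b^p. Since k ≥ 1, the a-count p-k is less than p, so i ≥ j fails; thus xz ∉ L.
This is a contradiction; hence L is not regular.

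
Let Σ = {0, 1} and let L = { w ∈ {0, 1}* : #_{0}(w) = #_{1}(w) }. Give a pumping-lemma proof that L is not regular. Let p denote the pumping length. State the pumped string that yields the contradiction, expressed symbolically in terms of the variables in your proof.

0^{p+k} 1^p

Assume L is regular. Let p be the pumping length given by the pumping lemma.
Choose w = 0^p 1^p ∈ L with |w| = 2p ≥ p.
Write w = xyz as guaranteed by the lemma, with |xy| ≤ p and |y| ≥ 1.
Since the first p symbols of w are all 0's and |xy| ≤ p, y lies entirely in the leading 0-block: y = 0^k for some k with 1 ≤ k ≤ p.
Pump with i = 2: xy^2z = 0^{p+k} 1^p has p+k occurrences of 0 but only p of 1. Since k ≥ 1 the counts differ, so xy^2z ∉ L.
This contradicts the pumping lemma, so L is not regular.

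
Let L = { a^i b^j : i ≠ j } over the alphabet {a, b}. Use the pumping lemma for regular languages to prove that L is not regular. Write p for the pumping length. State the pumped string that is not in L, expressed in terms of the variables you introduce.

Toward a contradiction, assume L is regular with pumping length p.
Choose w = a^p b^{p+p!}. Since p ≠ p+p!, w ∈ L; and |w| ≥ p.
By the pumping lemma, w = xyz with |xy| ≤ p and |y| > 0.
Since the first p symbols of w are all a's and |xy| ≤ p, y lies entirely in the leading a-block: y = a^k for some k with 1 ≤ k ≤ p.
Since 1 ≤ k ≤ p, k divides p!; set t = 1 + p!/k. Then xy^t z has p + (p!/k)·k = p + p! copies of a. Now the a-count equals the b-count, so i ≠ j fails. So xy^t z = a^{p+p!} b^{p+p!} ∉ L.
Contradiction. Therefore L is not regular.

a^{p+p!} b^{p+p!}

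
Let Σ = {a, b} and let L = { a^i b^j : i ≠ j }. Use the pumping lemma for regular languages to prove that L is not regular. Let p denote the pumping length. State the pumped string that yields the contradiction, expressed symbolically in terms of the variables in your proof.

a^{p+p!} b^{p+p!}

Assume L is regular. Let p be the pumping length given by the pumping lemma.
Choose w = a^p b^{p+p!}. Since p ≠ p+p!, w ∈ L; and |w| ≥ p.
Write w = xyz as guaranteed by the lemma, with |xy| ≤ p and |y| > 0.
The first p characters of w are a's, so xy (and hence y) consists only of a's. Write y = a^k, 1 ≤ k ≤ p.
Since 1 ≤ k ≤ p, k divides p!; set t = 1 + p!/k. Then xy^t z has p + (p!/k)·k = p + p! copies of a. Now the a-count equals the b-count, so i ≠ j fails. So xy^t z = a^{p+p!} b^{p+p!} ∉ L.
This is a contradiction; hence L is not regular.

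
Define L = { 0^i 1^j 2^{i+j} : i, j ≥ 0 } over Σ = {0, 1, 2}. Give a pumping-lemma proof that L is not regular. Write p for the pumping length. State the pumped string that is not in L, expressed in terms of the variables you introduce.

Toward a contradiction, assume L is regular with pumping length p.
Take w = 0^p 1^p 2^{2p} ∈ L (with i=j=p, i+j=2p), |w| = 4p ≥ p.
Write w = xyz as guaranteed by the lemma, with |xy| ≤ p and |y| > 0.
The first p characters of w are 0's, so xy (and hence y) consists only of 0's. Write y = 0^k, 1 ≤ k ≤ p.
Consider xy^2z = 0^{p+k} 1^p 2^{2p}. Now the 0- and 1-counts sum to 2p+k, but the 2-count is 2p ≠ 2p+k. So xy^2z ∉ L.
Contradiction. Therefore L is not regular.

0^{p+k} 1^p 2^{2p}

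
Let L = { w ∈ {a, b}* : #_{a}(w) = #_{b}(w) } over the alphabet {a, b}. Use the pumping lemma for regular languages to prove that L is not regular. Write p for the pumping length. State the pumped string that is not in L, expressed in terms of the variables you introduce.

a^{p+k} b^p

Toward a contradiction, assume L is regular with pumping length p.
Choose w = a^p b^p ∈ L with |w| = 2p ≥ p.
By the pumping lemma, w = xyz with |xy| ≤ p and |y| ≥ 1.
The first p characters of w are a's, so xy (and hence y) consists only of a's. Write y = a^k, 1 ≤ k ≤ p.
Pump with i = 2: xy^2z = a^{p+k} b^p has p+k occurrences of a but only p of b. Since k ≥ 1 the counts differ, so xy^2z ∉ L.
This is a contradiction; hence L is not regular.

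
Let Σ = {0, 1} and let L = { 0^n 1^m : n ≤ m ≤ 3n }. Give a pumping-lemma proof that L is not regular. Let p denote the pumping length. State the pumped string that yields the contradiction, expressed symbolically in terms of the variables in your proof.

Assume L is regular. Let p be the pumping length given by the pumping lemma.
Take w = 0^p 1^p ∈ L (since p ≤ p ≤ 3p), with |w| = 2p ≥ p.
The pumping lemma gives a decomposition w = xyz where |xy| ≤ p and |y| ≥ 1.
Since the first p symbols of w are all 0's and |xy| ≤ p, y lies entirely in the leading 0-block: y = 0^k for some k with 1 ≤ k ≤ p.
Pump with i = 2: xy^2z = 0^{p+k} 1^p. Now n = p+k > p = m, so the condition n ≤ m fails. Thus xy^2z ∉ L.
This contradicts the pumping lemma, so L is not regular.

0^{p+k} 1^p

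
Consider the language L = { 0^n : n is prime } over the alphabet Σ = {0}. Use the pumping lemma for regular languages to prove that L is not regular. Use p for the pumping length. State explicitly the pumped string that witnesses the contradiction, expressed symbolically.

0^{q(1+k)}

Assume L is regular; let p be its pumping constant.
Let q be a prime with q ≥ p+2 (infinitely many primes exist), and take w = 0^q ∈ L with |w| = q ≥ p.
By the pumping lemma, w = xyz with |xy| ≤ p and y is nonempty.
Then y = 0^k for some k with 1 ≤ k ≤ p.
Since 1 ≤ k ≤ p, |xz| = q-k. Pump with i = q+1: |xy^{q+1}z| = (q-k)+(q+1)k = q+qk = q(1+k), which is composite (both factors ≥ 2). So xy^{q+1}z = 0^{q(1+k)} ∉ L.
This contradicts the pumping lemma, so L is not regular.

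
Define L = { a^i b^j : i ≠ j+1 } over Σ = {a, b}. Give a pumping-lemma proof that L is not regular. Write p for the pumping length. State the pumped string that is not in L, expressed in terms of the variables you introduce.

a^{p+p!} b^{p+p!-1}

Toward a contradiction, assume L is regular with pumping length p.
Choose w = a^p b^{p+p!-1}. Since p ≠ (p+p!-1)+1 = p+p!, w ∈ L; and |w| ≥ p.
The pumping lemma gives a decomposition w = xyz where |xy| ≤ p and |y| > 0.
Because |xy| ≤ p and w begins with p copies of a, we have y = a^k with 1 ≤ k ≤ p.
Since 1 ≤ k ≤ p, k divides p!; set t = 1 + p!/k. Then xy^t z has p + (p!/k)·k = p + p! copies of a. Now the a-count is p+p! and (b-count)+1 = (p+p!-1)+1 = p+p!, so i ≠ j+1 fails. So xy^t z = a^{p+p!} b^{p+p!-1} ∉ L.
Contradiction. Therefore L is not regular.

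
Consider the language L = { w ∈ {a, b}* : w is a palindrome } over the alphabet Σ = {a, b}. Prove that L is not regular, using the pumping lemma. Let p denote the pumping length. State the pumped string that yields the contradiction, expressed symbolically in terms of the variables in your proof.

a^{p+k} b a^p

Suppose for contradiction that L is regular, and let p be the pumping length.
Take w = a^p b a^p, a palindrome of length 2p+1 ≥ p.
The pumping lemma gives a decomposition w = xyz where |xy| ≤ p and |y| ≥ 1.
Since the first p symbols of w are all a's and |xy| ≤ p, y lies entirely in the leading a-block: y = a^k for some k with 1 ≤ k ≤ p.
Pump with i = 2: xy^2z = a^{p+k} b a^p. Its reverse is a^p b a^{p+k}, which differs from xy^2z since k ≥ 1. So xy^2z is not a palindrome and xy^2z ∉ L.
This is a contradiction; hence L is not regular.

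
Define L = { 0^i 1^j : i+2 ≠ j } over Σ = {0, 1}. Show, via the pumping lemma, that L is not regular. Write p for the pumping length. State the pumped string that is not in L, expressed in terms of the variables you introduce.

Toward a contradiction, assume L is regular with pumping length p.
Choose w = 0^p 1^{p+p!+2}. Since p ≠ (p+p!+2)-2 = p+p!, w ∈ L; and |w| ≥ p.
Write w = xyz as guaranteed by the lemma, with |xy| ≤ p and y is nonempty.
The first p characters of w are 0's, so xy (and hence y) consists only of 0's. Write y = 0^k, 1 ≤ k ≤ p.
Since 1 ≤ k ≤ p, k divides p!; set t = 1 + p!/k. Then xy^t z has p + (p!/k)·k = p + p! copies of 0. Now the 0-count is p+p! and (1-count)-2 = (p+p!+2)-2 = p+p!, so i+2 ≠ j fails. So xy^t z = 0^{p+p!} 1^{p+p!+2} ∉ L.
Contradiction. Therefore L is not regular.

0^{p+p!} 1^{p+p!+2}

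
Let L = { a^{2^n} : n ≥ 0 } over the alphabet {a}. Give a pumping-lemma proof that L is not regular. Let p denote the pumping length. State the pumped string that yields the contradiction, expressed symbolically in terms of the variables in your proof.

Assume L is regular. Let p be the pumping length given by the pumping lemma.
Take w = a^{2^p} ∈ L with |w| = 2^p ≥ p.
Write w = xyz as guaranteed by the lemma, with |xy| ≤ p and |y| ≥ 1.
Then y = a^k for some k with 1 ≤ k ≤ p.
Pump with i = 2: xy^2z = a^{2^p+k}. Since 1 ≤ k ≤ p < 2^p, we have 2^p < 2^p+k < 2^{p+1}, so 2^p+k is not a power of 2. So xy^2z ∉ L.
This is a contradiction; hence L is not regular.

a^{2^p+k}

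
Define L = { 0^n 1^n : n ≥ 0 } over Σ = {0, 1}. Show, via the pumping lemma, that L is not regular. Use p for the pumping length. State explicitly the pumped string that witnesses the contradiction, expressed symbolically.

0^{p+k} 1^p

Assume L is regular; let p be its pumping constant.
Let w = 0^p 1^p ∈ L; note |w| = 2p ≥ p.
The pumping lemma gives a decomposition w = xyz where |xy| ≤ p and y is nonempty.
Because |xy| ≤ p and w begins with p copies of 0, we have y = 0^k with 1 ≤ k ≤ p.
Pump with i = 2: xy^2z = 0^{p+k} 1^p. For this to lie in L we would need p = p+k, which forces k = 0. But k ≥ 1, so xy^2z ∉ L.
Contradiction. Therefore L is not regular.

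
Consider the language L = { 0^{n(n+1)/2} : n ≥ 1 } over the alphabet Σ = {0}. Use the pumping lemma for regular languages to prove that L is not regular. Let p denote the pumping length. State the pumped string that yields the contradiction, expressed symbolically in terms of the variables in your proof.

0^{p(p+1)/2+k}

Assume L is regular; let p be its pumping constant.
Take w = 0^{p(p+1)/2} ∈ L with |w| = p(p+1)/2 ≥ p.
Write w = xyz as guaranteed by the lemma, with |xy| ≤ p and |y| ≥ 1.
Then y = 0^k for some k with 1 ≤ k ≤ p.
Pump with i = 2: xy^2z = 0^{p(p+1)/2+k}. Since 1 ≤ k ≤ p, p(p+1)/2 < p(p+1)/2+k ≤ p(p+1)/2+p < (p+1)(p+2)/2, so p(p+1)/2+k is strictly between consecutive triangular numbers. So xy^2z ∉ L.
This contradicts the pumping lemma, so L is not regular.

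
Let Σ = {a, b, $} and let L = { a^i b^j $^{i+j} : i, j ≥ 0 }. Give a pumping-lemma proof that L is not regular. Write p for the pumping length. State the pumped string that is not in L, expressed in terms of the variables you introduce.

Toward a contradiction, assume L is regular with pumping length p.
Take w = a^p b^p $^{2p} ∈ L (with i=j=p, i+j=2p), |w| = 4p ≥ p.
By the pumping lemma, w = xyz with |xy| ≤ p and |y| ≥ 1.
The first p characters of w are a's, so xy (and hence y) consists only of a's. Write y = a^k, 1 ≤ k ≤ p.
Consider xy^2z = a^{p+k} b^p $^{2p}. Now the a- and b-counts sum to 2p+k, but the $-count is 2p ≠ 2p+k. So xy^2z ∉ L.
Contradiction. Therefore L is not regular.

a^{p+k} b^p $^{2p}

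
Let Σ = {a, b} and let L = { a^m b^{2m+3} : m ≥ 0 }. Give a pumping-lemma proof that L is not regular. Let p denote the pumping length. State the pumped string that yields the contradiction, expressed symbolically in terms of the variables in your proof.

Assume L is regular; let p be its pumping constant.
Take w = a^p b^{2p+3}. Then w ∈ L and |w| = 3p+3 ≥ p.
By the pumping lemma, w = xyz with |xy| ≤ p and |y| ≥ 1.
Since the first p symbols of w are all a's and |xy| ≤ p, y lies entirely in the leading a-block: y = a^k for some k with 1 ≤ k ≤ p.
Pump with i = 2: xy^2z = a^{p+k} b^{2p+3}. For this to lie in L we would need 2p+3 = 2(p+k)+3, which forces k = 0. But k ≥ 1, so xy^2z ∉ L.
Contradiction. Therefore L is not regular.

a^{p+k} b^{2p+3}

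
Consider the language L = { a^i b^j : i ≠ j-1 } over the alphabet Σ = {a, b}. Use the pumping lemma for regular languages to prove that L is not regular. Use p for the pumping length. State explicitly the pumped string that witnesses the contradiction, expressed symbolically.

a^{p+p!} b^{p+p!+1}

Assume L is regular. Let p be the pumping length given by the pumping lemma.
Choose w = a^p b^{p+p!+1}. Since p ≠ (p+p!+1)-1 = p+p!, w ∈ L; and |w| ≥ p.
The pumping lemma gives a decomposition w = xyz where |xy| ≤ p and |y| > 0.
Because |xy| ≤ p and w begins with p copies of a, we have y = a^k with 1 ≤ k ≤ p.
Since 1 ≤ k ≤ p, k divides p!; set t = 1 + p!/k. Then xy^t z has p + (p!/k)·k = p + p! copies of a. Now the a-count is p+p! and (b-count)-1 = (p+p!+1)-1 = p+p!, so i ≠ j-1 fails. So xy^t z = a^{p+p!} b^{p+p!+1} ∉ L.
This contradicts the pumping lemma, so L is not regular.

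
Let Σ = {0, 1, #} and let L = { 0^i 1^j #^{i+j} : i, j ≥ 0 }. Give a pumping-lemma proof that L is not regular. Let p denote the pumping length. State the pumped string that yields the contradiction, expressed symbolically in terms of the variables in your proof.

0^{p+k} 1^p #^{2p}

Suppose for contradiction that L is regular, and let p be the pumping length.
Take w = 0^p 1^p #^{2p} ∈ L (with i=j=p, i+j=2p), |w| = 4p ≥ p.
Write w = xyz as guaranteed by the lemma, with |xy| ≤ p and y is nonempty.
Because |xy| ≤ p and w begins with p copies of 0, we have y = 0^k with 1 ≤ k ≤ p.
Consider xy^2z = 0^{p+k} 1^p #^{2p}. Now the 0- and 1-counts sum to 2p+k, but the #-count is 2p ≠ 2p+k. So xy^2z ∉ L.
This is a contradiction; hence L is not regular.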